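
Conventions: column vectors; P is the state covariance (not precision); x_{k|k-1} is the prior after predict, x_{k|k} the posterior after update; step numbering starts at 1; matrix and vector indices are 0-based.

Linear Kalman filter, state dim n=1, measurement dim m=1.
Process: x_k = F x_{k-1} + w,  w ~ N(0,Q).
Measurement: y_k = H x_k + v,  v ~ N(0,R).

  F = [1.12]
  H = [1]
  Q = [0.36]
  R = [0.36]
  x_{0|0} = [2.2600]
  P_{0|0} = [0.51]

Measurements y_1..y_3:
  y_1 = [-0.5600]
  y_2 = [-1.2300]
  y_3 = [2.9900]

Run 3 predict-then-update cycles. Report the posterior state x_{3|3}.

step 1: x^-=[2.5312]  P^-=[0.9997]  S=[1.3597]  K=[0.7352]  nu=[-3.0912]  x^+=[0.2584]  P^+=[0.2647]
step 2: x^-=[0.2894]  P^-=[0.6920]  S=[1.0520]  K=[0.6578]  nu=[-1.5194]  x^+=[-0.7101]  P^+=[0.2368]
step 3: x^-=[-0.7953]  P^-=[0.6571]  S=[1.0171]  K=[0.6460]  nu=[3.7853]  x^+=[1.6502]  P^+=[0.2326]

x_post = [1.6502]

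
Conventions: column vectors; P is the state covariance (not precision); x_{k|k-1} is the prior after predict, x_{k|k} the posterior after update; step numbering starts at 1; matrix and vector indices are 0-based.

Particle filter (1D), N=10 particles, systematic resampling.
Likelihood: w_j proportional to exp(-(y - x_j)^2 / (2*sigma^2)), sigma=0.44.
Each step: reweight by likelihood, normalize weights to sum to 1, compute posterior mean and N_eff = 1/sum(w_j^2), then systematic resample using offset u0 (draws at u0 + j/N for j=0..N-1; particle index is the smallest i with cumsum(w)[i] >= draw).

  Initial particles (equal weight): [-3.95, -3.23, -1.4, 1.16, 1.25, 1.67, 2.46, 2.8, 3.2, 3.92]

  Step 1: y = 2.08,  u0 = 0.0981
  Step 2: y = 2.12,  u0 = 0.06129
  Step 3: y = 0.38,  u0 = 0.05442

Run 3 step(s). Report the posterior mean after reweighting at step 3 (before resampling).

step 1: w=[0.0000, 0.0000, 0.0000, 0.0586, 0.0879, 0.3376, 0.3589, 0.1366, 0.0204, 0.0001]  mean=2.0725  Neff=3.6635  idx=[4, 5, 5, 5, 6, 6, 6, 6, 7, 8]
step 2: w=[0.0270, 0.1131, 0.1131, 0.1131, 0.1416, 0.1416, 0.1416, 0.1416, 0.0578, 0.0094]  mean=2.1858  Neff=8.1464  idx=[1, 2, 3, 3, 4, 5, 6, 6, 7, 8]
step 3: w=[0.2497, 0.2497, 0.2497, 0.2497, 0.0003, 0.0003, 0.0003, 0.0003, 0.0003, 0.0000]  mean=1.6710  Neff=4.0104  idx=[0, 0, 1, 1, 1, 2, 2, 3, 3, 3]

post_mean = 1.6710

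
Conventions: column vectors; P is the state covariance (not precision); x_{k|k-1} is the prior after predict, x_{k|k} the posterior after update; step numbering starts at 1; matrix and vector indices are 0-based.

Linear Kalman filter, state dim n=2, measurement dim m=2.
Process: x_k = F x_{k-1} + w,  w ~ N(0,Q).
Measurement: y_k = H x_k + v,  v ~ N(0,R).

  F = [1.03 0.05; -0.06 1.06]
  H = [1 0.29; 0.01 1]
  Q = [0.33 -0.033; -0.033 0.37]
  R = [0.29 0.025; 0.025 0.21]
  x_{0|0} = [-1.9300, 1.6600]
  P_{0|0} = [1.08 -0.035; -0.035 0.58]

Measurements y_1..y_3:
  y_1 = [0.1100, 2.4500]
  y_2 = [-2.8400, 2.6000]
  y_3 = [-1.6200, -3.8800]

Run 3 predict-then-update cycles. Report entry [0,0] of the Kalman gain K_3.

K[0,0] = 0.6474

step 1: x^-=[-1.9049, 1.8754]  P^-=[1.4736 -0.1071; -0.1071 1.0300]  S=[1.7881 0.2310; 0.2310 1.2380]  K=[0.8366 -0.2307; -0.0002 0.8312]  nu=[1.4710, 0.5936]  x^+=[-0.8113, 2.3685]  P^+=[0.2455 -0.0300; -0.0300 0.1748]
step 2: x^-=[-0.7172, 2.5593]  P^-=[0.5878 -0.0716; -0.0716 0.5711]  S=[0.8844 0.1247; 0.1247 0.7798]  K=[0.6682 -0.1911; 0.0033 0.7310]  nu=[-2.8650, 0.0479]  x^+=[-2.6407, 2.5849]  P^+=[0.1964 -0.0254; -0.0254 0.1538]
step 3: x^-=[-2.5907, 2.8985]  P^-=[0.5361 -0.0646; -0.0646 0.5468]  S=[0.8346 0.1241; 0.1241 0.7556]  K=[0.6474 -0.1848; 0.0052 0.7220]  nu=[0.1301, -6.7526]  x^+=[-1.2587, -1.9762]  P^+=[0.1902 -0.0245; -0.0245 0.1520]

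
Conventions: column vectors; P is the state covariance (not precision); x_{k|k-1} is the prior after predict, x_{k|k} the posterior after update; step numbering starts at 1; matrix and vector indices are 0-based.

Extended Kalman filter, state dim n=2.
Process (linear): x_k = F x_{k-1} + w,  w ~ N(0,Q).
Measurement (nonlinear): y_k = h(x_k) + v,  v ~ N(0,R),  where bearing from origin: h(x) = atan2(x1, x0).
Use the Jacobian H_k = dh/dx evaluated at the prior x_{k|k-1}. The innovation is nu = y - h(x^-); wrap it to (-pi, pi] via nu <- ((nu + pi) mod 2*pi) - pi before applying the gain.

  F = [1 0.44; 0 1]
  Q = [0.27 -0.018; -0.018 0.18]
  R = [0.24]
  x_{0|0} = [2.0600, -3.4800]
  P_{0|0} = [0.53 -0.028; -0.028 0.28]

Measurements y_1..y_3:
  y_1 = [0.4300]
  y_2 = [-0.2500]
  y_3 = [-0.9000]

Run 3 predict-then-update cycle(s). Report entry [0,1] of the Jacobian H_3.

H_jac[0,1] = 0.0417

step 1: x^-=[0.5288, -3.4800]  P^-=[0.8296 0.0772; 0.0772 0.4600]  H_jac=[0.2809 0.0427]  S=[0.3081]  K=[0.7669; 0.1341]  nu=[1.8500]  x^+=[1.9475, -3.2319]  P^+=[0.6484 0.0455; 0.0455 0.4545]
step 2: x^-=[0.5254, -3.2319]  P^-=[1.0464 0.2275; 0.2275 0.6345]  H_jac=[0.3014 0.0490]  S=[0.3433]  K=[0.9512; 0.2903]  nu=[1.1596]  x^+=[1.6285, -2.8953]  P^+=[0.7358 0.1327; 0.1327 0.6055]
step 3: x^-=[0.3546, -2.8953]  P^-=[1.2397 0.3811; 0.3811 0.7855]  H_jac=[0.3403 0.0417]  S=[0.3957]  K=[1.1062; 0.4104]  nu=[0.5489]  x^+=[0.9618, -2.6700]  P^+=[0.7555 0.2014; 0.2014 0.7189]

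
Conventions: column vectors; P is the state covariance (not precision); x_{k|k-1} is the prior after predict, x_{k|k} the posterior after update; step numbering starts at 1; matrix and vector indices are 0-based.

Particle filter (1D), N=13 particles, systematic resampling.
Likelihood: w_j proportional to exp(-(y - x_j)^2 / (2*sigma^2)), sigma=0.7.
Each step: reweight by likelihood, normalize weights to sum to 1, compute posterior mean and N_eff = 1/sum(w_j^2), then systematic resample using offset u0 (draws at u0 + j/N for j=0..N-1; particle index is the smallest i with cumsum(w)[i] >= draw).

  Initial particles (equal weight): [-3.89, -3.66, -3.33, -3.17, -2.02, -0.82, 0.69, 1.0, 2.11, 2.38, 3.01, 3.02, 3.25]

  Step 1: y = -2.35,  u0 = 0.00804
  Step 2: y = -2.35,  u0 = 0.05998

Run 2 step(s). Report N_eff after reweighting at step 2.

step 1: w=[0.0418, 0.0816, 0.1764, 0.2366, 0.4205, 0.0431, 0.0000, 0.0000, 0.0000, 0.0000, 0.0000, 0.0000, 0.0000]  mean=-2.6832  Neff=3.6473  idx=[0, 1, 2, 2, 3, 3, 3, 4, 4, 4, 4, 4, 4]
step 2: w=[0.0113, 0.0220, 0.0476, 0.0476, 0.0638, 0.0638, 0.0638, 0.1134, 0.1134, 0.1134, 0.1134, 0.1134, 0.1134]  mean=-2.4218  Neff=10.5858  idx=[2, 4, 5, 6, 7, 8, 8, 9, 10, 10, 11, 12, 12]

N_eff = 10.5858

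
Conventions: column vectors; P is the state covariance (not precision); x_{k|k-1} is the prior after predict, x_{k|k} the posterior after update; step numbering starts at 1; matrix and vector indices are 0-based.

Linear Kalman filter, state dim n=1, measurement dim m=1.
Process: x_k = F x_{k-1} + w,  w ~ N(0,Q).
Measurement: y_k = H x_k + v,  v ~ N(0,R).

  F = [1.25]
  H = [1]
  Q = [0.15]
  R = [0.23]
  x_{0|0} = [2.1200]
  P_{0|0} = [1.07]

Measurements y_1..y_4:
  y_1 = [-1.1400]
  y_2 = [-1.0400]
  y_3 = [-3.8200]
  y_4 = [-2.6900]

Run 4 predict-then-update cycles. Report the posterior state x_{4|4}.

step 1: x^-=[2.6500]  P^-=[1.8219]  S=[2.0519]  K=[0.8879]  nu=[-3.7900]  x^+=[-0.7152]  P^+=[0.2042]
step 2: x^-=[-0.8940]  P^-=[0.4691]  S=[0.6991]  K=[0.6710]  nu=[-0.1460]  x^+=[-0.9920]  P^+=[0.1543]
step 3: x^-=[-1.2399]  P^-=[0.3911]  S=[0.6211]  K=[0.6297]  nu=[-2.5801]  x^+=[-2.8646]  P^+=[0.1448]
step 4: x^-=[-3.5808]  P^-=[0.3763]  S=[0.6063]  K=[0.6207]  nu=[0.8908]  x^+=[-3.0279]  P^+=[0.1427]

x_post = [-3.0279]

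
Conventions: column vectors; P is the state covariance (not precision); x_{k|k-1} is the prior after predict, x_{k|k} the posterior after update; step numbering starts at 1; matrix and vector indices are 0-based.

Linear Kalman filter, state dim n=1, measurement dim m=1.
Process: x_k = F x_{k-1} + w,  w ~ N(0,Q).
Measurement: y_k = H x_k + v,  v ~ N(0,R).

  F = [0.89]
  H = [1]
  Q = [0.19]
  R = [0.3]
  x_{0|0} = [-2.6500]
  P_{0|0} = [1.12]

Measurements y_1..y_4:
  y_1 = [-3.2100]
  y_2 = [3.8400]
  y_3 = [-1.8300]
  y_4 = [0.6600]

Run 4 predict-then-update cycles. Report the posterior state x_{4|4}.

step 1: x^-=[-2.3585]  P^-=[1.0772]  S=[1.3772]  K=[0.7822]  nu=[-0.8515]  x^+=[-3.0245]  P^+=[0.2346]
step 2: x^-=[-2.6918]  P^-=[0.3759]  S=[0.6759]  K=[0.5561]  nu=[6.5318]  x^+=[0.9407]  P^+=[0.1668]
step 3: x^-=[0.8372]  P^-=[0.3222]  S=[0.6222]  K=[0.5178]  nu=[-2.6672]  x^+=[-0.5439]  P^+=[0.1553]
step 4: x^-=[-0.4841]  P^-=[0.3130]  S=[0.6130]  K=[0.5106]  nu=[1.1441]  x^+=[0.1001]  P^+=[0.1532]

x_post = [0.1001]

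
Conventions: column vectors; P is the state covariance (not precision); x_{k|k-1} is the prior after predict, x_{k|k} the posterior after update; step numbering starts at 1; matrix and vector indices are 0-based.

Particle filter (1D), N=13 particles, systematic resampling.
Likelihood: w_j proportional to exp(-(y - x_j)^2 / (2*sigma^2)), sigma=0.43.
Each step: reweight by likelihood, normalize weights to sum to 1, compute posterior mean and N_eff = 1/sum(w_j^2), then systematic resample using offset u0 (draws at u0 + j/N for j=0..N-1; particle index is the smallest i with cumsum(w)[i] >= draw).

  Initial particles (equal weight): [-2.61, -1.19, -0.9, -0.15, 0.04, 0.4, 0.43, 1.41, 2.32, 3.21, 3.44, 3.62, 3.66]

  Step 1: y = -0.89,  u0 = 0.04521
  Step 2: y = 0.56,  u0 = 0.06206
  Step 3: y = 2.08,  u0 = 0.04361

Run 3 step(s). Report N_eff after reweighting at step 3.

step 1: w=[0.0002, 0.3684, 0.4698, 0.1069, 0.0453, 0.0052, 0.0042, 0.0000, 0.0000, 0.0000, 0.0000, 0.0000, 0.0000]  mean=-0.8719  Neff=2.7031  idx=[1, 1, 1, 1, 1, 2, 2, 2, 2, 2, 2, 3, 4]
step 2: w=[0.0003, 0.0003, 0.0003, 0.0003, 0.0003, 0.0041, 0.0041, 0.0041, 0.0041, 0.0041, 0.0041, 0.3379, 0.6356]  mean=-0.0496  Neff=1.9296  idx=[11, 11, 11, 11, 12, 12, 12, 12, 12, 12, 12, 12, 12]
step 3: w=[0.0118, 0.0118, 0.0118, 0.0118, 0.1059, 0.1059, 0.1059, 0.1059, 0.1059, 0.1059, 0.1059, 0.1059, 0.1059]  mean=0.0310  Neff=9.8595  idx=[3, 4, 5, 6, 6, 7, 8, 9, 9, 10, 11, 11, 12]

N_eff = 9.8595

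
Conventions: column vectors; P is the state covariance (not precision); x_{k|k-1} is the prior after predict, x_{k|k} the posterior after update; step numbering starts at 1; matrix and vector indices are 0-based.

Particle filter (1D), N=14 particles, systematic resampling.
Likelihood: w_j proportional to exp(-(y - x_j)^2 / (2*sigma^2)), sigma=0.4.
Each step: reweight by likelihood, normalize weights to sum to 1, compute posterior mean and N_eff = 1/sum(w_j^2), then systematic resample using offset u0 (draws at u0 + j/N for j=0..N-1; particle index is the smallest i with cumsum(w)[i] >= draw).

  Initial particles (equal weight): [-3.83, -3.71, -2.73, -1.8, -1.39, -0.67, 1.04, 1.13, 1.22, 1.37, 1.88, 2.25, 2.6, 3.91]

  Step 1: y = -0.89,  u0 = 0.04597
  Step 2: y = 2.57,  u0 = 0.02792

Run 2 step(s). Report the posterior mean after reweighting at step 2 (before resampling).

post_mean = -0.6700

step 1: w=[0.0000, 0.0000, 0.0000, 0.0540, 0.3287, 0.6172, 0.0000, 0.0000, 0.0000, 0.0000, 0.0000, 0.0000, 0.0000, 0.0000]  mean=-0.9677  Neff=2.0326  idx=[3, 4, 4, 4, 4, 5, 5, 5, 5, 5, 5, 5, 5, 5]
step 2: w=[0.0000, 0.0000, 0.0000, 0.0000, 0.0000, 0.1111, 0.1111, 0.1111, 0.1111, 0.1111, 0.1111, 0.1111, 0.1111, 0.1111]  mean=-0.6700  Neff=9.0000  idx=[5, 5, 6, 7, 7, 8, 9, 9, 10, 11, 11, 12, 12, 13]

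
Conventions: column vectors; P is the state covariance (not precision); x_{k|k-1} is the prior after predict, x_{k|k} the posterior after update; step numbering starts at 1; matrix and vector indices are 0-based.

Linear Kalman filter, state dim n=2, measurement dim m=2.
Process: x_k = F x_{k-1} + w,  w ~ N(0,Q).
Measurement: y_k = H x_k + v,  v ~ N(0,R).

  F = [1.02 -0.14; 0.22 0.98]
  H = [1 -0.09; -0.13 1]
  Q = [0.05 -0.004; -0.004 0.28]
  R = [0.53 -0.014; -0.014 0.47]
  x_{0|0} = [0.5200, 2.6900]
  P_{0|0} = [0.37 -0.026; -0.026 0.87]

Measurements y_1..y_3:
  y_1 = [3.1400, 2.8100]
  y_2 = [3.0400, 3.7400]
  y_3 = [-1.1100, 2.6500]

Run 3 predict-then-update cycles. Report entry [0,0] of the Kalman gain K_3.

K[0,0] = 0.3195

step 1: x^-=[0.1538, 2.7506]  P^-=[0.4594 -0.0655; -0.0655 1.1222]  S=[1.0103 -0.2410; -0.2410 1.6170]  K=[0.4584 -0.0091; 0.0021 0.6996]  nu=[3.2338, 0.0794]  x^+=[1.6354, 2.8128]  P^+=[0.2450 0.0211; 0.0211 0.3315]
step 2: x^-=[1.2743, 3.1164]  P^-=[0.3053 0.0260; 0.0260 0.6194]  S=[0.8357 -0.0832; -0.0832 1.0878]  K=[0.3641 0.0152; 0.0209 0.5679]  nu=[2.0461, 0.7893]  x^+=[2.0313, 3.6073]  P^+=[0.1952 0.0274; 0.0274 0.2702]
step 3: x^-=[1.5669, 3.9821]  P^-=[0.2506 0.0293; 0.0293 0.5608]  S=[0.7798 -0.0674; -0.0674 1.0274]  K=[0.3195 0.0178; 0.0198 0.5434]  nu=[-2.3185, -1.1284]  x^+=[0.8062, 3.3229]  P^+=[0.1714 0.0262; 0.0262 0.2585]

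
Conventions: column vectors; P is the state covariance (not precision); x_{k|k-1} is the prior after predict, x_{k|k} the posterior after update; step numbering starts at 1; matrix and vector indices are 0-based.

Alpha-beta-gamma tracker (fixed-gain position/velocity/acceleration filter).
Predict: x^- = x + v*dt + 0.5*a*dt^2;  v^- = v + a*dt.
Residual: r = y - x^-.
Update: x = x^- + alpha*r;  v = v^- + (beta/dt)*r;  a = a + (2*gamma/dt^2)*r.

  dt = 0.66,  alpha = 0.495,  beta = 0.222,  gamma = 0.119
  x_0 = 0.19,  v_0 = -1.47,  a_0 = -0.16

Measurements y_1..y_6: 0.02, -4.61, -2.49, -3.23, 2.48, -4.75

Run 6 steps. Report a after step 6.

step 1: x_pred=-0.8150  r=0.8350  x^+=-0.4017  v^+=-1.2947  a^+=0.2962
step 2: x_pred=-1.1917  r=-3.4183  x^+=-2.8838  v^+=-2.2490  a^+=-1.5714
step 3: x_pred=-4.7103  r=2.2203  x^+=-3.6113  v^+=-2.5393  a^+=-0.3583
step 4: x_pred=-5.3652  r=2.1352  x^+=-4.3083  v^+=-2.0575  a^+=0.8083
step 5: x_pred=-5.4902  r=7.9702  x^+=-1.5450  v^+=1.1569  a^+=5.1631
step 6: x_pred=0.3431  r=-5.0931  x^+=-2.1780  v^+=2.8513  a^+=2.3803

a_post = 2.3803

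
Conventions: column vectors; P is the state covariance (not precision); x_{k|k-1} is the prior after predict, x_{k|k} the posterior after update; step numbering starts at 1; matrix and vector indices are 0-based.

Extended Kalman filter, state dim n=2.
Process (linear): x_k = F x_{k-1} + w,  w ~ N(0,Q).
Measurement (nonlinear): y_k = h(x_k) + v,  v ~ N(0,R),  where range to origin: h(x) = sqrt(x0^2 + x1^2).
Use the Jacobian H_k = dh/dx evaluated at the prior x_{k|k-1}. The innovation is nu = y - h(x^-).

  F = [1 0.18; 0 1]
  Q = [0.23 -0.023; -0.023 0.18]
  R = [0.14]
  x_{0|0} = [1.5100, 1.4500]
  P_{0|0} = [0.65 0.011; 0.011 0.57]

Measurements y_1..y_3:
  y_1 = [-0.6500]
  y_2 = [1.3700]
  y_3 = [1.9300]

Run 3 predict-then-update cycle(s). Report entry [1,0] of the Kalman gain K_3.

step 1: x^-=[1.7710, 1.4500]  P^-=[0.9024 0.0906; 0.0906 0.7500]  H_jac=[0.7737 0.6335]  S=[1.0701]  K=[0.7062; 0.5095]  nu=[-2.9389]  x^+=[-0.3043, -0.0474]  P^+=[0.3688 -0.2944; -0.2944 0.4722]
step 2: x^-=[-0.3128, -0.0474]  P^-=[0.5081 -0.2324; -0.2324 0.6522]  H_jac=[-0.9887 -0.1499]  S=[0.5825]  K=[-0.8027; 0.2267]  nu=[1.0536]  x^+=[-1.1585, 0.1914]  P^+=[0.1328 -0.1264; -0.1264 0.6223]
step 3: x^-=[-1.1241, 0.1914]  P^-=[0.3375 -0.0374; -0.0374 0.8023]  H_jac=[-0.9858 0.1679]  S=[0.5030]  K=[-0.6739; 0.3411]  nu=[0.7897]  x^+=[-1.6563, 0.4608]  P^+=[0.1090 0.0782; 0.0782 0.7437]

K[1,0] = 0.3411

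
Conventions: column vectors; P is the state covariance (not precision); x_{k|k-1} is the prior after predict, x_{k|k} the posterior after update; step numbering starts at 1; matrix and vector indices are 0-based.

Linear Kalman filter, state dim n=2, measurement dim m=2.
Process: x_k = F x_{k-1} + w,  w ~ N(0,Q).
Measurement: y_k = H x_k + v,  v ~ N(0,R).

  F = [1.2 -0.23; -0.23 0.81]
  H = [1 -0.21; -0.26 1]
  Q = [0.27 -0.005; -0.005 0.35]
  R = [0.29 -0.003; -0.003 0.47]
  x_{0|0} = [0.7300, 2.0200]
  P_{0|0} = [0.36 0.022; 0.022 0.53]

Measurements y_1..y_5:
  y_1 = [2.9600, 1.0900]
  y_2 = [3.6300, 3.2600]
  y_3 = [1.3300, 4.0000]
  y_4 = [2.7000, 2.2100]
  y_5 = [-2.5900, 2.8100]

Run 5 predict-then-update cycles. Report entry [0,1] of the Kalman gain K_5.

K[0,1] = -0.0025

step 1: x^-=[0.4114, 1.4683]  P^-=[0.8043 -0.1806; -0.1806 0.7086]  S=[1.2014 -0.5513; -0.5513 1.3268]  K=[0.6997 -0.0029; -0.0159 0.5628]  nu=[2.8569, -0.2713]  x^+=[2.4112, 1.2703]  P^+=[0.2139 0.0521; 0.0521 0.2781]
step 2: x^-=[2.6012, 0.4744]  P^-=[0.5639 -0.0624; -0.0624 0.5244]  S=[0.9032 -0.3256; -0.3256 1.0650]  K=[0.6384 -0.0011; -0.0091 0.5049]  nu=[1.1284, 3.4620]  x^+=[3.3177, 2.2120]  P^+=[0.1953 0.0483; 0.0483 0.2499]
step 3: x^-=[3.4725, 1.0286]  P^-=[0.5378 -0.0559; -0.0559 0.5063]  S=[0.8736 -0.3081; -0.3081 1.0417]  K=[0.6283 -0.0021; -0.0105 0.4969]  nu=[-1.9265, 3.8742]  x^+=[2.2541, 2.9738]  P^+=[0.1921 0.0471; 0.0471 0.2458]
step 4: x^-=[2.0209, 1.8903]  P^-=[0.5336 -0.0555; -0.0555 0.5039]  S=[0.8692 -0.3061; -0.3061 1.0388]  K=[0.6265 -0.0024; -0.0111 0.4957]  nu=[1.0760, 0.8451]  x^+=[2.6931, 2.2973]  P^+=[0.1915 0.0468; 0.0468 0.2452]
step 5: x^-=[2.7033, 1.2414]  P^-=[0.5329 -0.0556; -0.0556 0.5036]  S=[0.8685 -0.3059; -0.3059 1.0385]  K=[0.6262 -0.0025; -0.0112 0.4955]  nu=[-5.0326, 2.2714]  x^+=[-0.4538, 2.4234]  P^+=[0.1914 0.0467; 0.0467 0.2451]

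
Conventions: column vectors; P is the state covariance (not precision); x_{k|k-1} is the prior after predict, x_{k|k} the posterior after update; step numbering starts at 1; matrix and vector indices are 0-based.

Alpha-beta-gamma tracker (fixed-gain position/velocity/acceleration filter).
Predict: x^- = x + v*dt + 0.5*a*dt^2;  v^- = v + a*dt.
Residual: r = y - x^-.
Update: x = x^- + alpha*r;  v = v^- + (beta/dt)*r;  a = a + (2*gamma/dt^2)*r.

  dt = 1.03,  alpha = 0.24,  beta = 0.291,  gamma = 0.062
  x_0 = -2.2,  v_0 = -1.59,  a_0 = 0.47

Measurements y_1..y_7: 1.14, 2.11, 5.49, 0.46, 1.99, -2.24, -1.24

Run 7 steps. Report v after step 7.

v_post = -5.7441

step 1: x_pred=-3.5884  r=4.7284  x^+=-2.4536  v^+=0.2300  a^+=1.0227
step 2: x_pred=-1.6742  r=3.7842  x^+=-0.7660  v^+=2.3525  a^+=1.4650
step 3: x_pred=2.4341  r=3.0559  x^+=3.1675  v^+=4.7247  a^+=1.8221
step 4: x_pred=9.0006  r=-8.5406  x^+=6.9508  v^+=4.1886  a^+=0.8239
step 5: x_pred=11.7022  r=-9.7122  x^+=9.3712  v^+=2.2933  a^+=-0.3113
step 6: x_pred=11.5683  r=-13.8083  x^+=8.2543  v^+=-1.9284  a^+=-1.9252
step 7: x_pred=5.2468  r=-6.4868  x^+=3.6899  v^+=-5.7441  a^+=-2.6834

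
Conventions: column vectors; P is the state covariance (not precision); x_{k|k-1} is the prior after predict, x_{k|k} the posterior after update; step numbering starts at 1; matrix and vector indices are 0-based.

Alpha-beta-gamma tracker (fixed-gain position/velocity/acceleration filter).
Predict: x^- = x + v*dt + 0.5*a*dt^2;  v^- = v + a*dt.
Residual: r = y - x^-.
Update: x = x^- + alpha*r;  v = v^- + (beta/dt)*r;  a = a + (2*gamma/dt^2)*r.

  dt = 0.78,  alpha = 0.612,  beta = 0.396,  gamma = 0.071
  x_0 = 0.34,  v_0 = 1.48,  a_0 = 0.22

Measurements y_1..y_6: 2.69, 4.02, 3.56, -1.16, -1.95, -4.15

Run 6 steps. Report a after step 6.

step 1: x_pred=1.5613  r=1.1287  x^+=2.2521  v^+=2.2246  a^+=0.4834
step 2: x_pred=4.1343  r=-0.1143  x^+=4.0644  v^+=2.5436  a^+=0.4567
step 3: x_pred=6.1874  r=-2.6274  x^+=4.5794  v^+=1.5660  a^+=-0.1565
step 4: x_pred=5.7533  r=-6.9133  x^+=1.5224  v^+=-2.0659  a^+=-1.7700
step 5: x_pred=-0.6275  r=-1.3225  x^+=-1.4369  v^+=-4.1179  a^+=-2.0787
step 6: x_pred=-5.2812  r=1.1312  x^+=-4.5889  v^+=-5.1650  a^+=-1.8147

a_post = -1.8147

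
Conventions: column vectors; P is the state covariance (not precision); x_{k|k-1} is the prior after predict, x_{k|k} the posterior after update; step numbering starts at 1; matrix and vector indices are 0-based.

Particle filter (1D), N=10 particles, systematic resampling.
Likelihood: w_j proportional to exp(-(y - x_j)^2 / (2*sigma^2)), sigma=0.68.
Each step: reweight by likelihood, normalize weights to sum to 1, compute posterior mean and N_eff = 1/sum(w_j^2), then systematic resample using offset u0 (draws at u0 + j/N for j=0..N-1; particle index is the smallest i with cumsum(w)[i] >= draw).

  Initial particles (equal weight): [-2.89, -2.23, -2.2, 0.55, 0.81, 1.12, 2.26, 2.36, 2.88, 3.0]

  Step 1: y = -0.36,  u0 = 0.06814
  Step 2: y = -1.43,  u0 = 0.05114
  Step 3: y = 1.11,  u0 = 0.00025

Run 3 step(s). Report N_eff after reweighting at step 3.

step 1: w=[0.0013, 0.0292, 0.0330, 0.5236, 0.2918, 0.1200, 0.0008, 0.0004, 0.0000, 0.0000]  mean=0.5202  Neff=2.6624  idx=[3, 3, 3, 3, 3, 3, 4, 4, 4, 5]
step 2: w=[0.1433, 0.1433, 0.1433, 0.1433, 0.1433, 0.1433, 0.0438, 0.0438, 0.0438, 0.0088]  mean=0.5891  Neff=7.7477  idx=[0, 1, 1, 2, 3, 3, 4, 5, 5, 8]
step 3: w=[0.0973, 0.0973, 0.0973, 0.0973, 0.0973, 0.0973, 0.0973, 0.0973, 0.0973, 0.1240]  mean=0.5822  Neff=9.9366  idx=[0, 1, 2, 3, 4, 5, 6, 7, 8, 9]

N_eff = 9.9366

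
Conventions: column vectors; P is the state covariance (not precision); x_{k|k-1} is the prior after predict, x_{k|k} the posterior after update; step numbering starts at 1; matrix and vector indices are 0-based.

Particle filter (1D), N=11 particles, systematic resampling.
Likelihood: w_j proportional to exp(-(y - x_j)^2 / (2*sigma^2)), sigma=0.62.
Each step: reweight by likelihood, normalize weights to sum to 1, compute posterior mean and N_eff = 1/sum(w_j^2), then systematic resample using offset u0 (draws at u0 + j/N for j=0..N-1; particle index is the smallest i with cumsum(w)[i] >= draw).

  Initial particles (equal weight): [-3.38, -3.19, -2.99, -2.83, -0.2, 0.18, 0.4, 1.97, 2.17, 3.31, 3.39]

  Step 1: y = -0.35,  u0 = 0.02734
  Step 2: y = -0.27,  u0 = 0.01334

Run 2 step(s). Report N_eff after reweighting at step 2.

N_eff = 10.5872

step 1: w=[0.0000, 0.0000, 0.0001, 0.0002, 0.4522, 0.3231, 0.2240, 0.0004, 0.0001, 0.0000, 0.0000]  mean=0.0578  Neff=2.7855  idx=[4, 4, 4, 4, 4, 5, 5, 5, 5, 6, 6]
step 2: w=[0.1085, 0.1085, 0.1085, 0.1085, 0.1085, 0.0839, 0.0839, 0.0839, 0.0839, 0.0609, 0.0609]  mean=0.0006  Neff=10.5872  idx=[0, 0, 1, 2, 3, 4, 5, 6, 7, 8, 9]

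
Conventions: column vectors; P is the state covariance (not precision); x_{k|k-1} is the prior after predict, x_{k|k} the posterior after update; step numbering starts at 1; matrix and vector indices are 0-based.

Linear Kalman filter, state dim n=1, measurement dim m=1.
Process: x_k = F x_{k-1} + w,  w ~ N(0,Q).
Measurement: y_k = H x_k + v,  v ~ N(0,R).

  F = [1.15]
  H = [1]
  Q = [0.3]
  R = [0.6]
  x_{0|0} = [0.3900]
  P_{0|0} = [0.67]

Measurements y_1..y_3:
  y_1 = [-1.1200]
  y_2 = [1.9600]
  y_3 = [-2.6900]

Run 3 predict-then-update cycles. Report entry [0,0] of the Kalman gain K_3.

K[0,0] = 0.5588

step 1: x^-=[0.4485]  P^-=[1.1861]  S=[1.7861]  K=[0.6641]  nu=[-1.5685]  x^+=[-0.5931]  P^+=[0.3984]
step 2: x^-=[-0.6821]  P^-=[0.8269]  S=[1.4269]  K=[0.5795]  nu=[2.6421]  x^+=[0.8491]  P^+=[0.3477]
step 3: x^-=[0.9764]  P^-=[0.7598]  S=[1.3598]  K=[0.5588]  nu=[-3.6664]  x^+=[-1.0723]  P^+=[0.3353]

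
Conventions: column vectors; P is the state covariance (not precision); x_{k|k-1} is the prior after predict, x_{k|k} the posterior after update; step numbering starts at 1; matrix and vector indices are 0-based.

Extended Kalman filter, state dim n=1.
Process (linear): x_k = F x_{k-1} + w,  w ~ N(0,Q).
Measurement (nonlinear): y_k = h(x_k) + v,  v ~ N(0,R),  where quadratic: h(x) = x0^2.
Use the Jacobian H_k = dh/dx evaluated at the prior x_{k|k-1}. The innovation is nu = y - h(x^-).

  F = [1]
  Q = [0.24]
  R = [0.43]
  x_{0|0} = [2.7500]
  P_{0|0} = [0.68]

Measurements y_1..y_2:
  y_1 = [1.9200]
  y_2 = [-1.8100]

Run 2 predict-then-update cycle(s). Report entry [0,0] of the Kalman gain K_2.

K[0,0] = 0.2521

step 1: x^-=[2.7500]  P^-=[0.9200]  H_jac=[5.5000]  S=[28.2600]  K=[0.1791]  nu=[-5.6425]  x^+=[1.7397]  P^+=[0.0140]
step 2: x^-=[1.7397]  P^-=[0.2540]  H_jac=[3.4794]  S=[3.5050]  K=[0.2521]  nu=[-4.8366]  x^+=[0.5202]  P^+=[0.0312]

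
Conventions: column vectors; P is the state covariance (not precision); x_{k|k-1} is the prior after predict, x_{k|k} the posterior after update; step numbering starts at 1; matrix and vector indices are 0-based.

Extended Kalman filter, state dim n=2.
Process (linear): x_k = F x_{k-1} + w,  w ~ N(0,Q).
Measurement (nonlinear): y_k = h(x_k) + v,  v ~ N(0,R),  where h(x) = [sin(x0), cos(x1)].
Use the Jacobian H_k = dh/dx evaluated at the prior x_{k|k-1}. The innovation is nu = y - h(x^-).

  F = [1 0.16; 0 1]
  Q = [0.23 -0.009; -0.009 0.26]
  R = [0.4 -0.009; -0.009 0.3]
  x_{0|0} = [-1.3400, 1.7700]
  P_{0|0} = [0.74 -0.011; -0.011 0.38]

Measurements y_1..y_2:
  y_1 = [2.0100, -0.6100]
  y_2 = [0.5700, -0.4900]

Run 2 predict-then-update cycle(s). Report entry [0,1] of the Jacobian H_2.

H_jac[0,1] = 0.0000

step 1: x^-=[-1.0568, 1.7700]  P^-=[0.9762 0.0408; 0.0408 0.6400]  H_jac=[0.4917 0.0000; 0.0000 -0.9802]  S=[0.6360 -0.0287; -0.0287 0.9149]  K=[0.7538 -0.0201; 0.0006 -0.6856]  nu=[2.8808, -0.4121]  x^+=[1.1230, 2.0544]  P^+=[0.6136 0.0131; 0.0131 0.2099]
step 2: x^-=[1.4517, 2.0544]  P^-=[0.8532 0.0376; 0.0376 0.4699]  H_jac=[0.1189 0.0000; 0.0000 -0.8853]  S=[0.4121 -0.0130; -0.0130 0.6683]  K=[0.2447 -0.0451; -0.0087 -0.6226]  nu=[-0.4229, -0.0250]  x^+=[1.3493, 2.0737]  P^+=[0.8269 0.0178; 0.0178 0.2109]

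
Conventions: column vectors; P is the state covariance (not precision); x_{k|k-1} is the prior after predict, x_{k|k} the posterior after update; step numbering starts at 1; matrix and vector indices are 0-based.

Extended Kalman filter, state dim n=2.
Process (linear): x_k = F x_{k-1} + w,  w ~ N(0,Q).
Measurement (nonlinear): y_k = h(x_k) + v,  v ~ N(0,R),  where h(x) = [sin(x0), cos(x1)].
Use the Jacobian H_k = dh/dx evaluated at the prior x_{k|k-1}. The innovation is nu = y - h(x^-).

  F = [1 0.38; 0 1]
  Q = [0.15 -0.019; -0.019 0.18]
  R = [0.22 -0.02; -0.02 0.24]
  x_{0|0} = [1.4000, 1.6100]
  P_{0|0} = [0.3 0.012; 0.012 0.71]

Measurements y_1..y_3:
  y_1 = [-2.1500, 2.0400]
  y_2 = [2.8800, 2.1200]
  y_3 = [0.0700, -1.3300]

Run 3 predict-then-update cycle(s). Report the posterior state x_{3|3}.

step 1: x^-=[2.0118, 1.6100]  P^-=[0.5616 0.2628; 0.2628 0.8900]  H_jac=[-0.4268 0.0000; 0.0000 -0.9992]  S=[0.3223 0.0921; 0.0921 1.1286]  K=[-0.6935 -0.1761; -0.1258 -0.7777]  nu=[-3.0543, 2.0792]  x^+=[3.7637, 0.3773]  P^+=[0.3492 0.0284; 0.0284 0.1843]
step 2: x^-=[3.9071, 0.3773]  P^-=[0.5474 0.0794; 0.0794 0.3643]  H_jac=[-0.7210 0.0000; 0.0000 -0.3685]  S=[0.5046 0.0011; 0.0011 0.2895]  K=[-0.7820 -0.0981; -0.1125 -0.4633]  nu=[3.5729, 1.1904]  x^+=[0.9964, -0.5761]  P^+=[0.2359 0.0215; 0.0215 0.2956]
step 3: x^-=[0.7775, -0.5761]  P^-=[0.4449 0.1148; 0.1148 0.4756]  H_jac=[0.7127 0.0000; 0.0000 0.5447]  S=[0.4460 0.0246; 0.0246 0.3811]  K=[0.7044 0.1187; 0.1466 0.6704]  nu=[-0.6315, -2.1686]  x^+=[0.0753, -2.1223]  P^+=[0.2141 0.0264; 0.0264 0.2900]

x_post = [0.0753, -2.1223]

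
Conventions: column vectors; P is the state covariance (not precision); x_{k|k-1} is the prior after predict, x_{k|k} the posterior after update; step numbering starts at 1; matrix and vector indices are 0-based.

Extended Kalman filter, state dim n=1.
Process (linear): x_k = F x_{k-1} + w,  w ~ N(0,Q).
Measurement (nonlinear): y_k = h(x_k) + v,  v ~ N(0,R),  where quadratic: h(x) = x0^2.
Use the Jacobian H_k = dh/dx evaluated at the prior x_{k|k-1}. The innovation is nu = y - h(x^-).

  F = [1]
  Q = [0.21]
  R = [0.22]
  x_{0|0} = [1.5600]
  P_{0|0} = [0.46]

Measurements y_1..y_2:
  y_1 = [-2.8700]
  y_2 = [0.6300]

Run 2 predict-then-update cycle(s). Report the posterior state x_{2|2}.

step 1: x^-=[1.5600]  P^-=[0.6700]  H_jac=[3.1200]  S=[6.7420]  K=[0.3101]  nu=[-5.3036]  x^+=[-0.0844]  P^+=[0.0219]
step 2: x^-=[-0.0844]  P^-=[0.2319]  H_jac=[-0.1688]  S=[0.2266]  K=[-0.1727]  nu=[0.6229]  x^+=[-0.1920]  P^+=[0.2251]

x_post = [-0.1920]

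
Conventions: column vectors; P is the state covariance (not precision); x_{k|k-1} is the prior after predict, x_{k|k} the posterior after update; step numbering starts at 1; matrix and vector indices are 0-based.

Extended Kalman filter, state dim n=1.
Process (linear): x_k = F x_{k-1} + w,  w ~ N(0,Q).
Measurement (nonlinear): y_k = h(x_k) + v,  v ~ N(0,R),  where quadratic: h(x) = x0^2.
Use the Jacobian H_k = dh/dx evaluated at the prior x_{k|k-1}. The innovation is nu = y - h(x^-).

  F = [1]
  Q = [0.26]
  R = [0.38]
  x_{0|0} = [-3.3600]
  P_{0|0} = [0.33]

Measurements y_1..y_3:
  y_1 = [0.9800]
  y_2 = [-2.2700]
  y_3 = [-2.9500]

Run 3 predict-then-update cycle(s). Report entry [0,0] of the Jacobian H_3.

step 1: x^-=[-3.3600]  P^-=[0.5900]  H_jac=[-6.7200]  S=[27.0235]  K=[-0.1467]  nu=[-10.3096]  x^+=[-1.8474]  P^+=[0.0083]
step 2: x^-=[-1.8474]  P^-=[0.2683]  H_jac=[-3.6948]  S=[4.0427]  K=[-0.2452]  nu=[-5.6829]  x^+=[-0.4539]  P^+=[0.0252]
step 3: x^-=[-0.4539]  P^-=[0.2852]  H_jac=[-0.9078]  S=[0.6151]  K=[-0.4210]  nu=[-3.1560]  x^+=[0.8747]  P^+=[0.1762]

H_jac[0,0] = -0.9078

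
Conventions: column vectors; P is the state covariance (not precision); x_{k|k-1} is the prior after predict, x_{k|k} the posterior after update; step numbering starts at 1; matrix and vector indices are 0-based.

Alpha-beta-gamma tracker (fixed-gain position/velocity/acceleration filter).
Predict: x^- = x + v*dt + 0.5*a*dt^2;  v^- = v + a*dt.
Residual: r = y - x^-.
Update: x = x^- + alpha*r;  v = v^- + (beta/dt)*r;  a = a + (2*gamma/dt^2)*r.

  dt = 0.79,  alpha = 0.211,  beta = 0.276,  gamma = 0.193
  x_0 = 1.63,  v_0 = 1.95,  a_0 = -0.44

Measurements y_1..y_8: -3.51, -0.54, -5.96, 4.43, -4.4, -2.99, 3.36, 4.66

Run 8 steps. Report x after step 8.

step 1: x_pred=3.0332  r=-6.5432  x^+=1.6526  v^+=-0.6836  a^+=-4.4869
step 2: x_pred=-0.2876  r=-0.2524  x^+=-0.3408  v^+=-4.3164  a^+=-4.6430
step 3: x_pred=-5.1997  r=-0.7603  x^+=-5.3601  v^+=-8.2500  a^+=-5.1133
step 4: x_pred=-13.4732  r=17.9032  x^+=-9.6957  v^+=-6.0347  a^+=5.9597
step 5: x_pred=-12.6034  r=8.2034  x^+=-10.8725  v^+=1.5394  a^+=11.0334
step 6: x_pred=-6.2133  r=3.2233  x^+=-5.5332  v^+=11.3819  a^+=13.0270
step 7: x_pred=7.5236  r=-4.1636  x^+=6.6451  v^+=20.2187  a^+=10.4519
step 8: x_pred=25.8793  r=-21.2193  x^+=21.4020  v^+=21.0623  a^+=-2.6721

x_post = 21.4020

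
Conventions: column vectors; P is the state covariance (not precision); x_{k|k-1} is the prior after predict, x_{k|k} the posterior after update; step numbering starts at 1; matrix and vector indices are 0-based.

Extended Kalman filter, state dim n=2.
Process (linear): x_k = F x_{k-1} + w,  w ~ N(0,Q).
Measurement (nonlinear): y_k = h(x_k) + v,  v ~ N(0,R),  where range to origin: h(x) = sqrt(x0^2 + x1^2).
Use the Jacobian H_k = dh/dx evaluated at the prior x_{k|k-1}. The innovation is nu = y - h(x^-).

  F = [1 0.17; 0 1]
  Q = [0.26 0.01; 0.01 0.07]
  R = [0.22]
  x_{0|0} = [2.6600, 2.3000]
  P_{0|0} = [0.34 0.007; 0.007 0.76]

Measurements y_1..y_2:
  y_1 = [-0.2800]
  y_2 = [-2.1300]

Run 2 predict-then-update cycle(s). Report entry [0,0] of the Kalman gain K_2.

step 1: x^-=[3.0510, 2.3000]  P^-=[0.6243 0.1462; 0.1462 0.8300]  H_jac=[0.7985 0.6020]  S=[1.0594]  K=[0.5537; 0.5818]  nu=[-4.1008]  x^+=[0.7805, -0.0859]  P^+=[0.2996 -0.1951; -0.1951 0.4714]
step 2: x^-=[0.7659, -0.0859]  P^-=[0.5069 -0.1049; -0.1049 0.5414]  H_jac=[0.9938 -0.1114]  S=[0.7506]  K=[0.6867; -0.2193]  nu=[-2.9007]  x^+=[-1.2261, 0.5503]  P^+=[0.1529 0.0081; 0.0081 0.5053]

K[0,0] = 0.6867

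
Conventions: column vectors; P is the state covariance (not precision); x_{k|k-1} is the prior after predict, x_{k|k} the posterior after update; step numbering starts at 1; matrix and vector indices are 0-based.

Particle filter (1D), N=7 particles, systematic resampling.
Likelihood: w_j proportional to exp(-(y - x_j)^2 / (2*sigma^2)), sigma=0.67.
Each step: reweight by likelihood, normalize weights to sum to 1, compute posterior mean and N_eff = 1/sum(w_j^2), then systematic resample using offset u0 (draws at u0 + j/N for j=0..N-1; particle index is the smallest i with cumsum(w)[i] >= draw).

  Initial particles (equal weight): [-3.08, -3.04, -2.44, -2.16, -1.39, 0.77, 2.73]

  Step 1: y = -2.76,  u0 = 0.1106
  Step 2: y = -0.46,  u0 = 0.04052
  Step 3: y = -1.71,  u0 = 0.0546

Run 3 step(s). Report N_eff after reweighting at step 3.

step 1: w=[0.2553, 0.2623, 0.2553, 0.1917, 0.0354, 0.0000, 0.0000]  mean=-2.6700  Neff=4.2163  idx=[0, 0, 1, 2, 2, 3, 4]
step 2: w=[0.0011, 0.0011, 0.0013, 0.0283, 0.0283, 0.0892, 0.8508]  mean=-1.5239  Neff=1.3636  idx=[4, 6, 6, 6, 6, 6, 6]
step 3: w=[0.0935, 0.1511, 0.1511, 0.1511, 0.1511, 0.1511, 0.1511]  mean=-1.4882  Neff=6.8636  idx=[0, 1, 2, 3, 4, 5, 6]

N_eff = 6.8636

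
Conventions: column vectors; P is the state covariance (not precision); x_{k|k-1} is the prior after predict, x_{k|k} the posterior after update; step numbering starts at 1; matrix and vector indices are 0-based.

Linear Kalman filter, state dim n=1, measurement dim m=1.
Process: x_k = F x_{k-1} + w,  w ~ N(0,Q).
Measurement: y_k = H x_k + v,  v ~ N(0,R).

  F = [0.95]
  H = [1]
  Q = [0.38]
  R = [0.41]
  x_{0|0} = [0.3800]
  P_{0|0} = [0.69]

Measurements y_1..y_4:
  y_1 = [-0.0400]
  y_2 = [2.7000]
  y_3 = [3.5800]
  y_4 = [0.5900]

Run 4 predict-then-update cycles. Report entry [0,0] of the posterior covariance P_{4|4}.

step 1: x^-=[0.3610]  P^-=[1.0027]  S=[1.4127]  K=[0.7098]  nu=[-0.4010]  x^+=[0.0764]  P^+=[0.2910]
step 2: x^-=[0.0726]  P^-=[0.6426]  S=[1.0526]  K=[0.6105]  nu=[2.6274]  x^+=[1.6766]  P^+=[0.2503]
step 3: x^-=[1.5928]  P^-=[0.6059]  S=[1.0159]  K=[0.5964]  nu=[1.9872]  x^+=[2.7780]  P^+=[0.2445]
step 4: x^-=[2.6391]  P^-=[0.6007]  S=[1.0107]  K=[0.5943]  nu=[-2.0491]  x^+=[1.4212]  P^+=[0.2437]

P_post[0,0] = 0.2437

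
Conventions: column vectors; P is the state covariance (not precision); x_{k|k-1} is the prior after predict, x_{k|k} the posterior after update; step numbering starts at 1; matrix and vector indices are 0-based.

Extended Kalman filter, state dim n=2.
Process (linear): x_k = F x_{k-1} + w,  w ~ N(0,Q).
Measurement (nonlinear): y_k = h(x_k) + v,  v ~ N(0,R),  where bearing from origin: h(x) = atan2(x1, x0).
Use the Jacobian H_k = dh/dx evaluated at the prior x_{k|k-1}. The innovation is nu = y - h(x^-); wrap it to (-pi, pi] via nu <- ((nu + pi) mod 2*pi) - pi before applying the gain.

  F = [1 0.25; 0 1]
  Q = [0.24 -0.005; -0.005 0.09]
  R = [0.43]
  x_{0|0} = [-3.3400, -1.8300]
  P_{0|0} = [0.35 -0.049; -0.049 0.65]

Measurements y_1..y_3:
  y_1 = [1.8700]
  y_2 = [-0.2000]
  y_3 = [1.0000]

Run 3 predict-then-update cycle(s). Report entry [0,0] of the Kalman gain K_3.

step 1: x^-=[-3.7975, -1.8300]  P^-=[0.6061 0.1085; 0.1085 0.7400]  H_jac=[0.1030 -0.2137]  S=[0.4654]  K=[0.0843; -0.3158]  nu=[-1.7207]  x^+=[-3.9425, -1.2867]  P^+=[0.6028 0.1209; 0.1209 0.6936]
step 2: x^-=[-4.2642, -1.2867]  P^-=[0.9466 0.2893; 0.2893 0.7836]  H_jac=[0.0649 -0.2149]  S=[0.4621]  K=[-0.0017; -0.3239]  nu=[2.6485]  x^+=[-4.2687, -2.1445]  P^+=[0.9466 0.2890; 0.2890 0.7351]
step 3: x^-=[-4.8048, -2.1445]  P^-=[1.3771 0.4678; 0.4678 0.8251]  H_jac=[0.0775 -0.1736]  S=[0.4505]  K=[0.0565; -0.2374]  nu=[-2.5614]  x^+=[-4.9497, -1.5363]  P^+=[1.3756 0.4739; 0.4739 0.7997]

K[0,0] = 0.0565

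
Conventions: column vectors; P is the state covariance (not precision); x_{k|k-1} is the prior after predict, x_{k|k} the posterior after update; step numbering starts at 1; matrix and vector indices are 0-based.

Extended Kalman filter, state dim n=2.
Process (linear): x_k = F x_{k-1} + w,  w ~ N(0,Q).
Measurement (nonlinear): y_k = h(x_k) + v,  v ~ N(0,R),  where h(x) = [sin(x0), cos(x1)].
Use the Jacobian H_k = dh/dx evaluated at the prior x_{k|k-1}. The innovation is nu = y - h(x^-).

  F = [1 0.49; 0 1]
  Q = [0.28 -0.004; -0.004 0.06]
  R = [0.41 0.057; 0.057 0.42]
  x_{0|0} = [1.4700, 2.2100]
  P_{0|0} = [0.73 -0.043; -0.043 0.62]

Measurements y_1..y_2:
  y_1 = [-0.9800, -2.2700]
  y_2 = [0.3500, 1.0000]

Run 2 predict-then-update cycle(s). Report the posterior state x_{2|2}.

step 1: x^-=[2.5529, 2.2100]  P^-=[1.1167 0.2568; 0.2568 0.6800]  H_jac=[-0.8317 0.0000; 0.0000 -0.8026]  S=[1.1824 0.2284; 0.2284 0.8580]  K=[-0.7791 -0.0328; -0.0609 -0.6199]  nu=[-1.5353, -1.6734]  x^+=[3.8040, 3.3408]  P^+=[0.3863 0.0725; 0.0725 0.3287]
step 2: x^-=[5.4410, 3.3408]  P^-=[0.8163 0.2296; 0.2296 0.3887]  H_jac=[0.6658 0.0000; 0.0000 0.1979]  S=[0.7719 0.0872; 0.0872 0.4352]  K=[0.7084 -0.0376; 0.1822 0.1402]  nu=[1.0961, 1.9802]  x^+=[6.1429, 3.8181]  P^+=[0.4330 0.1242; 0.1242 0.3501]

x_post = [6.1429, 3.8181]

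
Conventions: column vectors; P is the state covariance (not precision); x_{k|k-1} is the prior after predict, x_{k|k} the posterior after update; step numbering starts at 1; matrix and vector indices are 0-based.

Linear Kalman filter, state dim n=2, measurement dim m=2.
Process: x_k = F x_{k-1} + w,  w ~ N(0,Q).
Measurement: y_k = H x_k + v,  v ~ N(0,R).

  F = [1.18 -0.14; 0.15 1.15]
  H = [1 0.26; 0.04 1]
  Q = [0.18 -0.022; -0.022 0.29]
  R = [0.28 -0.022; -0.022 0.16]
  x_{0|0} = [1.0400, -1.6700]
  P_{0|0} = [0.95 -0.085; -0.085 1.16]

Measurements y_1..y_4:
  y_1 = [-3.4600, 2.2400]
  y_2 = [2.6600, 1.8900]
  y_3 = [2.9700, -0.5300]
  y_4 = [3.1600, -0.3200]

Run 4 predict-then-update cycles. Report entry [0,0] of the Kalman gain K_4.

K[0,0] = 0.6071

step 1: x^-=[1.4610, -1.7645]  P^-=[1.5536 -0.1542; -0.1542 1.8161]  S=[1.8762 0.3566; 0.3566 1.9663]  K=[0.8447 -0.2000; -0.0056 0.9215]  nu=[-4.4622, 3.9461]  x^+=[-3.0974, 1.8970]  P^+=[0.2567 -0.0608; -0.0608 0.1500]
step 2: x^-=[-3.9205, 1.7169]  P^-=[0.5605 -0.0820; -0.0820 0.4732]  S=[0.8299 0.0406; 0.0406 0.6275]  K=[0.6565 -0.1374; 0.0128 0.7480]  nu=[6.1341, 0.3299]  x^+=[0.0610, 2.0425]  P^+=[0.1984 -0.0444; -0.0444 0.1212]
step 3: x^-=[-0.2140, 2.3580]  P^-=[0.4732 -0.0657; -0.0657 0.4394]  S=[0.7488 0.0448; 0.0448 0.5949]  K=[0.6167 -0.1250; 0.0210 0.7326]  nu=[2.5709, -2.8794]  x^+=[1.7315, 0.3025]  P^+=[0.1861 -0.0410; -0.0410 0.1184]
step 4: x^-=[2.0008, 0.6076]  P^-=[0.4550 -0.0629; -0.0629 0.4366]  S=[0.7318 0.0461; 0.0461 0.5923]  K=[0.6071 -0.1228; 0.0230 0.7311]  nu=[1.0012, -1.0077]  x^+=[2.7324, -0.1060]  P^+=[0.1832 -0.0403; -0.0403 0.1181]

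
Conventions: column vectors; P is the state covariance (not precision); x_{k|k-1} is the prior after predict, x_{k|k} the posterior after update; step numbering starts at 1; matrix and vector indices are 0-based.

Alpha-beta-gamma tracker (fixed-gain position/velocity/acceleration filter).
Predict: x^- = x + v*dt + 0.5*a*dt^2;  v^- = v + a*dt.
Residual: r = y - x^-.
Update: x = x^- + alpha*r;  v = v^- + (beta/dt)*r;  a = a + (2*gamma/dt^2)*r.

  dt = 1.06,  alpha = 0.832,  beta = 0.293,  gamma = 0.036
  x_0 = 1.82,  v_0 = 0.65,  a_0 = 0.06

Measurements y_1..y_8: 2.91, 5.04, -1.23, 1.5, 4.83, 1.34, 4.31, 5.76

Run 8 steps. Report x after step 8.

step 1: x_pred=2.5427  r=0.3673  x^+=2.8483  v^+=0.8151  a^+=0.0835
step 2: x_pred=3.7593  r=1.2807  x^+=4.8248  v^+=1.2577  a^+=0.1656
step 3: x_pred=6.2510  r=-7.4810  x^+=0.0268  v^+=-0.6346  a^+=-0.3138
step 4: x_pred=-0.8222  r=2.3222  x^+=1.1099  v^+=-0.3254  a^+=-0.1650
step 5: x_pred=0.6723  r=4.1577  x^+=4.1315  v^+=0.6490  a^+=0.1015
step 6: x_pred=4.8765  r=-3.5365  x^+=1.9341  v^+=-0.2210  a^+=-0.1252
step 7: x_pred=1.6296  r=2.6804  x^+=3.8597  v^+=0.3873  a^+=0.0466
step 8: x_pred=4.2964  r=1.4636  x^+=5.5141  v^+=0.8412  a^+=0.1404

x_post = 5.5141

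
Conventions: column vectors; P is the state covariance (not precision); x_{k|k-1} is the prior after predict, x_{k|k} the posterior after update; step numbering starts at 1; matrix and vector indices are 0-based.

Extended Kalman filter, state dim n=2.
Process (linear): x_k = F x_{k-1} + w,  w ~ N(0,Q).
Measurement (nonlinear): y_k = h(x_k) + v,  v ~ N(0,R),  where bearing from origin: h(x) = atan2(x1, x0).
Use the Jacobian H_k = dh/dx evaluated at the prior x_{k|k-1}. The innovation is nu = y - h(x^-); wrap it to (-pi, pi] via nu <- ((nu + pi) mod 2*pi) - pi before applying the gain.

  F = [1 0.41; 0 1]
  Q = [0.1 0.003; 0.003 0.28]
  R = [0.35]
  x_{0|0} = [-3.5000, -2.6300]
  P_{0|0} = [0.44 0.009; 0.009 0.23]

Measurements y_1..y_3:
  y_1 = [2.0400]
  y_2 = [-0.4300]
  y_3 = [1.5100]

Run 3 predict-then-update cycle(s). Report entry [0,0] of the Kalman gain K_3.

step 1: x^-=[-4.5783, -2.6300]  P^-=[0.5860 0.1063; 0.1063 0.5100]  H_jac=[0.0943 -0.1642]  S=[0.3657]  K=[0.1035; -0.2016]  nu=[-1.6230]  x^+=[-4.7462, -2.3028]  P^+=[0.5821 0.1139; 0.1139 0.4951]
step 2: x^-=[-5.6903, -2.3028]  P^-=[0.8588 0.3199; 0.3199 0.7751]  H_jac=[0.0611 -0.1510]  S=[0.3650]  K=[0.0114; -0.2671]  nu=[2.3271]  x^+=[-5.6638, -2.9244]  P^+=[0.8587 0.3210; 0.3210 0.7491]
step 3: x^-=[-6.8628, -2.9244]  P^-=[1.3479 0.6312; 0.6312 1.0291]  H_jac=[0.0526 -0.1233]  S=[0.3612]  K=[-0.0194; -0.2595]  nu=[-2.0344]  x^+=[-6.8233, -2.3964]  P^+=[1.3478 0.6294; 0.6294 1.0048]

K[0,0] = -0.0194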